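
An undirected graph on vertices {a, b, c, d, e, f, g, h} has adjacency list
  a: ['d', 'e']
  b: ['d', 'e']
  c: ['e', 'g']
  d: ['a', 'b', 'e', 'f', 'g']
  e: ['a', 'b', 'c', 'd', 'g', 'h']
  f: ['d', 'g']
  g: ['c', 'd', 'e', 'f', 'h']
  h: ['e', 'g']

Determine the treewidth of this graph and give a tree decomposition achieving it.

Every bag has size at most 3, so the width is 3 − 1 = 2 and tw(G) ≤ 2. For the lower bound, the 3 vertices {d, e, g} are pairwise adjacent, and any tree decomposition puts a clique entirely inside one bag — forcing width ≥ 2. Hence tw(G) = 2 exactly.

Treewidth 2.
One such decomposition:
Bags: B1 = {c, e, g}  B2 = {d, e, g}  B3 = {a, d, e}  B4 = {d, f, g}  B5 = {e, g, h}  B6 = {b, d, e}
Tree: B1–B2, B2–B3, B2–B4, B2–B5, B3–B6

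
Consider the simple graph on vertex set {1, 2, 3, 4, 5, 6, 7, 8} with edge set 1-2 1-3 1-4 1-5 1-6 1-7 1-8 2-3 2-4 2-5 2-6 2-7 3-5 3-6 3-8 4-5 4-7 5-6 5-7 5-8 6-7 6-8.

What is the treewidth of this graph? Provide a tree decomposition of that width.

Treewidth 4.
One optimal decomposition is:
Bags: B1 = {1, 2, 5, 6, 7}  B2 = {1, 2, 3, 5, 6}  B3 = {1, 3, 5, 6, 8}  B4 = {1, 2, 4, 5, 7}
Tree: B1–B2, B2–B3, B1–B4

Each bag holds 5 vertices, so the decomposition has width 4, which upper-bounds the treewidth. For the lower bound, the 5 vertices {1, 3, 5, 6, 8} are pairwise adjacent, and any tree decomposition puts a clique entirely inside one bag — forcing width ≥ 4. The upper and lower bounds meet at 4, so that is the treewidth.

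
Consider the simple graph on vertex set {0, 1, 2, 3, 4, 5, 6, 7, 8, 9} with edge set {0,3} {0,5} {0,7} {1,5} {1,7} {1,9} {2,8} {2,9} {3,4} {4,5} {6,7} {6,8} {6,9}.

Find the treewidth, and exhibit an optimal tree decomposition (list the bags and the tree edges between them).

Every bag has size at most 3, so the width is 3 − 1 = 2 and tw(G) ≤ 2. The edges 2–8–6–9–2 form a cycle, so G is not a tree and its treewidth is at least 2. Therefore the treewidth is 2.

Treewidth 2.
One optimal decomposition is:
Bags: B1 = {2, 8, 9}  B2 = {6, 8, 9}  B3 = {1, 6, 9}  B4 = {1, 6, 7}  B5 = {1, 5, 7}  B6 = {0, 5, 7}  B7 = {0, 4, 5}  B8 = {0, 3, 4}
Tree: B1–B2, B2–B3, B3–B4, B4–B5, B5–B6, B6–B7, B7–B8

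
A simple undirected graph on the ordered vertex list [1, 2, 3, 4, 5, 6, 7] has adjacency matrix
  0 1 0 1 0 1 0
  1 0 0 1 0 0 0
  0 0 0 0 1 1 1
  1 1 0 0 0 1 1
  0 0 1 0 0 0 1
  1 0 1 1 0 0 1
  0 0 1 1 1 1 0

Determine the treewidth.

A width-2 tree decomposition is:
Bags: B1 = {1, 4, 6}  B2 = {4, 6, 7}  B3 = {3, 6, 7}  B4 = {3, 5, 7}  B5 = {1, 2, 4}
Tree: B1–B2, B2–B3, B3–B4, B1–B5
Each bag holds 3 vertices, so the decomposition has width 2, which upper-bounds the treewidth. Conversely, {3, 5, 7} is a clique of size 3, and the vertices of any clique must share a bag in every tree decomposition; so some bag has ≥ 3 vertices and tw(G) ≥ 2. Hence tw(G) = 2 exactly.

2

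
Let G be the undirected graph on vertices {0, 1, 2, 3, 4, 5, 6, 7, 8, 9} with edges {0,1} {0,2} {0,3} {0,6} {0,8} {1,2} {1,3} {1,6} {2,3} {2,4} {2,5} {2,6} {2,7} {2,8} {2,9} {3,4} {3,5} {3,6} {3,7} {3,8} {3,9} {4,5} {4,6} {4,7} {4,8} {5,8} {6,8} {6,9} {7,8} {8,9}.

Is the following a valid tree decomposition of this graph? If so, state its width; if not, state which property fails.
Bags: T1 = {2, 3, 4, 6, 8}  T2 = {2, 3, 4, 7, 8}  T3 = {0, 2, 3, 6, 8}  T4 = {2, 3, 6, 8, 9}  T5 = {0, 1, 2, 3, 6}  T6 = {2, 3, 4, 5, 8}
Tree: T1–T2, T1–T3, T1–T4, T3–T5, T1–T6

Yes; width 4.

Checking the three conditions: (i) the bags cover all of {0, 1, 2, 3, 4, 5, 6, 7, 8, 9}; (ii) for each edge, some bag contains both endpoints; (iii) the bags containing any fixed vertex form a subtree. All hold, so the decomposition is valid with width 5 − 1 = 4.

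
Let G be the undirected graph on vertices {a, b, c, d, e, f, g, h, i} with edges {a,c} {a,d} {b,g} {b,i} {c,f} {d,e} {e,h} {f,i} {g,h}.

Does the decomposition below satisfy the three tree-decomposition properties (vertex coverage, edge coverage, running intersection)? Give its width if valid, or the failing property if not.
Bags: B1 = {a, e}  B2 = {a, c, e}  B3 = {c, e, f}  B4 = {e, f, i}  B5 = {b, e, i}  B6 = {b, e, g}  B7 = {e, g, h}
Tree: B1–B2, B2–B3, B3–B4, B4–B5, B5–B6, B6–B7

A tree decomposition must satisfy three properties: every vertex lies in some bag; for every edge, both endpoints lie together in some bag; and for every vertex, the bags containing it form a connected subtree. Here vertex d appears in no bag, so the decomposition is invalid.

No — vertex d appears in no bag.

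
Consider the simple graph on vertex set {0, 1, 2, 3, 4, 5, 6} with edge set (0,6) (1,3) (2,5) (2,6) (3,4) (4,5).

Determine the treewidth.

A width-1 tree decomposition is:
Bags: B1 = {0, 6}  B2 = {2, 6}  B3 = {2, 5}  B4 = {4, 5}  B5 = {3, 4}  B6 = {1, 3}
Tree: B1–B2, B2–B3, B3–B4, B4–B5, B5–B6
Every bag has size at most 2, so the width is 2 − 1 = 1 and tw(G) ≤ 1. G has an edge, so its treewidth is at least 1. Hence tw(G) = 1 exactly.

1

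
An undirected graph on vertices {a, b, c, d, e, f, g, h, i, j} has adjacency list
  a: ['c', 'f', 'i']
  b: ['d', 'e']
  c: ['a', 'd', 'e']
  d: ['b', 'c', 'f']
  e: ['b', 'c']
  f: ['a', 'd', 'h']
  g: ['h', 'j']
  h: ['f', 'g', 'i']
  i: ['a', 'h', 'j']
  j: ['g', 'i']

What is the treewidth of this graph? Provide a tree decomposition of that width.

The largest bag has 3 vertices, giving width 2; this decomposition certifies tw(G) ≤ 2. Since b–e–c–d–b is a cycle in G, G is not acyclic. Forests are exactly the graphs of treewidth ≤ 1, so tw(G) ≥ 2. Therefore the treewidth is 2.

Treewidth 2.
Bags: B1 = {b, d, e}  B2 = {c, d, e}  B3 = {c, d, f}  B4 = {a, c, f}  B5 = {a, f, h}  B6 = {a, h, i}  B7 = {g, h, i}  B8 = {g, i, j}
Tree: B1–B2, B2–B3, B3–B4, B4–B5, B5–B6, B6–B7, B7–B8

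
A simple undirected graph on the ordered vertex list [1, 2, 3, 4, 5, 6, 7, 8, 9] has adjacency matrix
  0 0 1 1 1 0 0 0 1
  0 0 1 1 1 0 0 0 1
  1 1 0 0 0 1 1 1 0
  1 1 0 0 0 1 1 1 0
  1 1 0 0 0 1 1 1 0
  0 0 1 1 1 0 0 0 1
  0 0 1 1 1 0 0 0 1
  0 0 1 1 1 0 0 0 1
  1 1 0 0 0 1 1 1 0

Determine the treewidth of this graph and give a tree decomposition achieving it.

Each bag holds 5 vertices, so the decomposition has width 4, which upper-bounds the treewidth. For the lower bound: the 5 vertex sets {6,9}, {2,4}, {1,5}, {3}, {7} are disjoint, each induces a connected subgraph, and every pair is joined by at least one edge of G. Contracting each set to a single vertex therefore yields K_{5} as a minor, and since treewidth is minor-monotone, tw(G) ≥ tw(K_{5}) = 4. Hence tw(G) = 4 exactly.

Treewidth 4.
Bags: B1 = {3, 4, 5, 6, 9}  B2 = {2, 3, 4, 5, 9}  B3 = {1, 3, 4, 5, 9}  B4 = {3, 4, 5, 7, 9}  B5 = {3, 4, 5, 8, 9}
Tree: B1–B2, B2–B3, B3–B4, B4–B5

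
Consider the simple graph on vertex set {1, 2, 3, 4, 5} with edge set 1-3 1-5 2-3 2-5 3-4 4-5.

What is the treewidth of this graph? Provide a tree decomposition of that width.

Treewidth 2.
One such decomposition:
Bags: B1 = {3, 4, 5}  B2 = {2, 3, 5}  B3 = {1, 3, 5}
Tree: B1–B2, B2–B3

Every bag has size at most 3, so the width is 3 − 1 = 2 and tw(G) ≤ 2. The edges 3–4–5–2–3 form a cycle, so G is not a tree and its treewidth is at least 2. Therefore the treewidth is 2.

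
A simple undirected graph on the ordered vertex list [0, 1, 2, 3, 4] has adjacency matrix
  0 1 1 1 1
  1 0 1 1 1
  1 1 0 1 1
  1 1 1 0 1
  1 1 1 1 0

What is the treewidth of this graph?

4

A width-4 tree decomposition is:
Bags: B1 = {0, 1, 2, 3, 4}
Tree: (single bag)
A single bag containing all 5 vertices is trivially a valid decomposition of width 4. On the other hand G contains the 5-clique {0, 1, 2, 3, 4}. A clique must lie in a single bag of any decomposition, so no decomposition can have width below 4. Therefore the treewidth is 4.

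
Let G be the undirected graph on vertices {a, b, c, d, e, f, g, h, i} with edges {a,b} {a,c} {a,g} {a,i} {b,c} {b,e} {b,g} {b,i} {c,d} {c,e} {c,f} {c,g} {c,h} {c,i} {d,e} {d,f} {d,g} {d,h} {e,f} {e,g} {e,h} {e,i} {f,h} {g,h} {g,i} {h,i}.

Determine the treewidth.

4

A width-4 tree decomposition is:
Bags: B1 = {b, c, e, g, i}  B2 = {c, e, g, h, i}  B3 = {c, d, e, g, h}  B4 = {a, b, c, g, i}  B5 = {c, d, e, f, h}
Tree: B1–B2, B2–B3, B1–B4, B3–B5
The largest bag has 5 vertices, giving width 4; this decomposition certifies tw(G) ≤ 4. Conversely, {c, d, e, g, h} is a clique of size 5, and the vertices of any clique must share a bag in every tree decomposition; so some bag has ≥ 5 vertices and tw(G) ≥ 4. Hence tw(G) = 4 exactly.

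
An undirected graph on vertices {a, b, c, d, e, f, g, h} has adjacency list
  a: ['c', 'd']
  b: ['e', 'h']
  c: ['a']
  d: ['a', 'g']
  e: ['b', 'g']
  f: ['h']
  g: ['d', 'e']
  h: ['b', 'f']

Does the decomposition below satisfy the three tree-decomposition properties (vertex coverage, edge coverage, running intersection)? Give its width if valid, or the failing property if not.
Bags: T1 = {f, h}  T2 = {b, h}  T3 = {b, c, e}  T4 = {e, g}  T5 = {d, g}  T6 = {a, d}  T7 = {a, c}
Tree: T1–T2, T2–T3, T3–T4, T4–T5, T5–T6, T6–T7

No — bags containing vertex c are not connected in the tree.

A tree decomposition must satisfy three properties: every vertex lies in some bag; for every edge, both endpoints lie together in some bag; and for every vertex, the bags containing it form a connected subtree. Here bags containing vertex c are not connected in the tree, so the decomposition is invalid.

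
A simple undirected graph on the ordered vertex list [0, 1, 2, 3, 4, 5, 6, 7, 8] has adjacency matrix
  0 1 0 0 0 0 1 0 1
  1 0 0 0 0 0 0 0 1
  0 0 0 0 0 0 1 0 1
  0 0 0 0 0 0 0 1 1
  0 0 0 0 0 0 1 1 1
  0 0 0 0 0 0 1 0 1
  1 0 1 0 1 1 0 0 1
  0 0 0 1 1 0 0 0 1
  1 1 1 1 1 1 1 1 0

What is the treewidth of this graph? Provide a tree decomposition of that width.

Treewidth 2.
One optimal decomposition is:
Bags: B1 = {4, 6, 8}  B2 = {2, 6, 8}  B3 = {0, 6, 8}  B4 = {4, 7, 8}  B5 = {0, 1, 8}  B6 = {3, 7, 8}  B7 = {5, 6, 8}
Tree: B1–B2, B1–B3, B1–B4, B3–B5, B4–B6, B3–B7

The largest bag has 3 vertices, giving width 2; this decomposition certifies tw(G) ≤ 2. On the other hand G contains the 3-clique {0, 1, 8}. A clique must lie in a single bag of any decomposition, so no decomposition can have width below 2. The upper and lower bounds meet at 2, so that is the treewidth.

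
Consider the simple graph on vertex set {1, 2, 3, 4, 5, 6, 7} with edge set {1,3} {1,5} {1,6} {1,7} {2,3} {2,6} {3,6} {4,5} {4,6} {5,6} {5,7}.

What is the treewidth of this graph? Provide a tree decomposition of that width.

Each bag holds 3 vertices, so the decomposition has width 2, which upper-bounds the treewidth. On the other hand G contains the 3-clique {1, 3, 6}. A clique must lie in a single bag of any decomposition, so no decomposition can have width below 2. Combining the bounds, tw(G) = 2.

Treewidth 2.
Bags: B1 = {1, 5, 7}  B2 = {1, 5, 6}  B3 = {1, 3, 6}  B4 = {4, 5, 6}  B5 = {2, 3, 6}
Tree: B1–B2, B2–B3, B2–B4, B3–B5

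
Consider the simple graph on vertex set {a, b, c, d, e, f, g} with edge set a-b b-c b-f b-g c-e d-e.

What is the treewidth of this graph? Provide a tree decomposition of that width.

Every bag has size at most 2, so the width is 2 − 1 = 1 and tw(G) ≤ 1. Since G has at least one edge (e.g. c–e), it is not an edgeless graph, so tw(G) ≥ 1. Hence tw(G) = 1 exactly.

Treewidth 1.
One optimal decomposition is:
Bags: B1 = {c, e}  B2 = {b, c}  B3 = {b, f}  B4 = {d, e}  B5 = {b, g}  B6 = {a, b}
Tree: B1–B2, B2–B3, B1–B4, B3–B5, B5–B6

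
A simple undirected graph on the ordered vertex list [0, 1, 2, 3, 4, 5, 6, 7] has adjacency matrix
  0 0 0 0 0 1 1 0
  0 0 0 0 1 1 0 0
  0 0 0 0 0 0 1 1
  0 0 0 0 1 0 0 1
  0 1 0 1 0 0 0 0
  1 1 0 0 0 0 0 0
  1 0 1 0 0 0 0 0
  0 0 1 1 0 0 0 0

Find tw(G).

A width-2 tree decomposition is:
Bags: B1 = {3, 4, 7}  B2 = {1, 4, 7}  B3 = {1, 5, 7}  B4 = {0, 5, 7}  B5 = {0, 6, 7}  B6 = {2, 6, 7}
Tree: B1–B2, B2–B3, B3–B4, B4–B5, B5–B6
The largest bag has 3 vertices, giving width 2; this decomposition certifies tw(G) ≤ 2. Since 7–3–4–1–5–0–6–2–7 is a cycle in G, G is not acyclic. Forests are exactly the graphs of treewidth ≤ 1, so tw(G) ≥ 2. Combining the bounds, tw(G) = 2.

2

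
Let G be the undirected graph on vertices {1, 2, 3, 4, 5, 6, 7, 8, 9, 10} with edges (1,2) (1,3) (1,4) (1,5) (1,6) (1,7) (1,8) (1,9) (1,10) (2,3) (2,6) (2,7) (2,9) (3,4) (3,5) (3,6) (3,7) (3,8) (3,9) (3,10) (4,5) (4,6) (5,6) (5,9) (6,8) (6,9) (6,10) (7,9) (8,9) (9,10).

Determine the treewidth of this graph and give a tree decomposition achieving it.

Treewidth 4.
Bags: B1 = {1, 2, 3, 7, 9}  B2 = {1, 2, 3, 6, 9}  B3 = {1, 3, 6, 9, 10}  B4 = {1, 3, 6, 8, 9}  B5 = {1, 3, 5, 6, 9}  B6 = {1, 3, 4, 5, 6}
Tree: B1–B2, B2–B3, B3–B4, B2–B5, B5–B6

Every bag has size at most 5, so the width is 5 − 1 = 4 and tw(G) ≤ 4. For the lower bound, the 5 vertices {1, 3, 6, 8, 9} are pairwise adjacent, and any tree decomposition puts a clique entirely inside one bag — forcing width ≥ 4. Hence tw(G) = 4 exactly.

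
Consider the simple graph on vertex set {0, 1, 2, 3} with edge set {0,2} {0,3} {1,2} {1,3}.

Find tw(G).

2

A width-2 tree decomposition is:
Bags: B1 = {0, 1, 3}  B2 = {0, 1, 2}
Tree: B1–B2
Every bag has size at most 3, so the width is 3 − 1 = 2 and tw(G) ≤ 2. Since 1–3–0–2–1 is a cycle in G, G is not acyclic. Forests are exactly the graphs of treewidth ≤ 1, so tw(G) ≥ 2. Combining the bounds, tw(G) = 2.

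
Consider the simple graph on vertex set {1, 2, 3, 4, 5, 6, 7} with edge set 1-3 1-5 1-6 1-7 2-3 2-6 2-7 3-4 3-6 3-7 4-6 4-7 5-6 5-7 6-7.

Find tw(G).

A width-3 tree decomposition is:
Bags: B1 = {3, 4, 6, 7}  B2 = {1, 3, 6, 7}  B3 = {2, 3, 6, 7}  B4 = {1, 5, 6, 7}
Tree: B1–B2, B2–B3, B2–B4
Each bag holds 4 vertices, so the decomposition has width 3, which upper-bounds the treewidth. On the other hand G contains the 4-clique {1, 3, 6, 7}. A clique must lie in a single bag of any decomposition, so no decomposition can have width below 3. Combining the bounds, tw(G) = 3.

3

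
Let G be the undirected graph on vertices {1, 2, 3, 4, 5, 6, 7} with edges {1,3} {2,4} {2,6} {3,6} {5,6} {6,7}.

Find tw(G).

A width-1 tree decomposition is:
Bags: B1 = {2, 6}  B2 = {5, 6}  B3 = {2, 4}  B4 = {3, 6}  B5 = {1, 3}  B6 = {6, 7}
Tree: B1–B2, B1–B3, B1–B4, B4–B5, B1–B6
Each bag holds 2 vertices, so the decomposition has width 1, which upper-bounds the treewidth. Since G has at least one edge (e.g. 6–2), it is not an edgeless graph, so tw(G) ≥ 1. Therefore the treewidth is 1.

1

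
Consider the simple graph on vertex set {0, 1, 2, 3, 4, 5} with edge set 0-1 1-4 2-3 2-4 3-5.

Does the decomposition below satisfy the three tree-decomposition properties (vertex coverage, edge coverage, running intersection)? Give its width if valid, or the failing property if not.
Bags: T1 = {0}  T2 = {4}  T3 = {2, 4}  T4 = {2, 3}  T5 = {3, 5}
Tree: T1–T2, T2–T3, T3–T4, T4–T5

A tree decomposition must satisfy three properties: every vertex lies in some bag; for every edge, both endpoints lie together in some bag; and for every vertex, the bags containing it form a connected subtree. Here vertex 1 appears in no bag, so the decomposition is invalid.

No — vertex 1 appears in no bag.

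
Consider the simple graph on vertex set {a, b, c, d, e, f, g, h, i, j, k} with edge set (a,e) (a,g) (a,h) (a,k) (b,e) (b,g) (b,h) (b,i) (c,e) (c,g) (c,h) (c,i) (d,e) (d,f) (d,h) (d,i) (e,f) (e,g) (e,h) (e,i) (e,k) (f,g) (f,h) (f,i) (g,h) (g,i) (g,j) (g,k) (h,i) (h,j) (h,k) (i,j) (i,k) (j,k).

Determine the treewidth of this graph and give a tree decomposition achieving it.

The largest bag has 5 vertices, giving width 4; this decomposition certifies tw(G) ≤ 4. Conversely, {d, e, f, h, i} is a clique of size 5, and the vertices of any clique must share a bag in every tree decomposition; so some bag has ≥ 5 vertices and tw(G) ≥ 4. Hence tw(G) = 4 exactly.

Treewidth 4.
One optimal decomposition is:
Bags: B1 = {e, f, g, h, i}  B2 = {c, e, g, h, i}  B3 = {e, g, h, i, k}  B4 = {g, h, i, j, k}  B5 = {a, e, g, h, k}  B6 = {d, e, f, h, i}  B7 = {b, e, g, h, i}
Tree: B1–B2, B1–B3, B3–B4, B3–B5, B1–B6, B1–B7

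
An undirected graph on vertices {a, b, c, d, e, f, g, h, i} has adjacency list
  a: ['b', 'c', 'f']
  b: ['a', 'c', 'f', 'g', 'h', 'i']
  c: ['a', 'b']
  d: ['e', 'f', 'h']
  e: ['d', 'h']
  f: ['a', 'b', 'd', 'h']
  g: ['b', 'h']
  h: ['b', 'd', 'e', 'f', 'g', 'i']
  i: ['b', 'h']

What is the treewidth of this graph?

2

A width-2 tree decomposition is:
Bags: B1 = {b, f, h}  B2 = {d, f, h}  B3 = {b, g, h}  B4 = {b, h, i}  B5 = {a, b, f}  B6 = {a, b, c}  B7 = {d, e, h}
Tree: B1–B2, B1–B3, B3–B4, B1–B5, B5–B6, B2–B7
The largest bag has 3 vertices, giving width 2; this decomposition certifies tw(G) ≤ 2. Conversely, {d, e, h} is a clique of size 3, and the vertices of any clique must share a bag in every tree decomposition; so some bag has ≥ 3 vertices and tw(G) ≥ 2. The upper and lower bounds meet at 2, so that is the treewidth.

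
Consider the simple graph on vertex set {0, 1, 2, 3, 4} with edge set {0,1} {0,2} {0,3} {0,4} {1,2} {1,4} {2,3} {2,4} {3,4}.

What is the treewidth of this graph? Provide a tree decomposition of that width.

Treewidth 3.
One optimal decomposition is:
Bags: B1 = {0, 1, 2, 4}  B2 = {0, 2, 3, 4}
Tree: B1–B2

Each bag holds 4 vertices, so the decomposition has width 3, which upper-bounds the treewidth. For the lower bound, the 4 vertices {0, 1, 2, 4} are pairwise adjacent, and any tree decomposition puts a clique entirely inside one bag — forcing width ≥ 3. Therefore the treewidth is 3.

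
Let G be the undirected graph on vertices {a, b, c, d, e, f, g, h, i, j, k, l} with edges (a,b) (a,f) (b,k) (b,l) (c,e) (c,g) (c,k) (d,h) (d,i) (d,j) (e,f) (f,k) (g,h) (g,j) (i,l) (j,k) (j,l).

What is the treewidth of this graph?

A width-3 tree decomposition is:
Bags: B1 = {a, b, e, f}  B2 = {b, e, f, k}  B3 = {b, c, e, k}  B4 = {b, c, k, l}  B5 = {c, j, k, l}  B6 = {c, g, j, l}  B7 = {g, i, j, l}  B8 = {d, g, i, j}  B9 = {d, g, h, i}
Tree: B1–B2, B2–B3, B3–B4, B4–B5, B5–B6, B6–B7, B7–B8, B8–B9
Each bag holds 4 vertices, so the decomposition has width 3, which upper-bounds the treewidth. For the lower bound: the 4 vertex sets {a,e,f}, {b}, {k}, {c,g,j,l} are disjoint, each induces a connected subgraph, and every pair is joined by at least one edge of G. Contracting each set to a single vertex therefore yields K_{4} as a minor, and since treewidth is minor-monotone, tw(G) ≥ tw(K_{4}) = 3. The upper and lower bounds meet at 3, so that is the treewidth.

3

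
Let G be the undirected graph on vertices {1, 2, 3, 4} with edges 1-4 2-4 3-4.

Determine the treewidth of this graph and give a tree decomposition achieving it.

The largest bag has 2 vertices, giving width 1; this decomposition certifies tw(G) ≤ 1. G has an edge, so its treewidth is at least 1. The upper and lower bounds meet at 1, so that is the treewidth.

Treewidth 1.
One optimal decomposition is:
Bags: B1 = {3, 4}  B2 = {2, 4}  B3 = {1, 4}
Tree: B1–B2, B2–B3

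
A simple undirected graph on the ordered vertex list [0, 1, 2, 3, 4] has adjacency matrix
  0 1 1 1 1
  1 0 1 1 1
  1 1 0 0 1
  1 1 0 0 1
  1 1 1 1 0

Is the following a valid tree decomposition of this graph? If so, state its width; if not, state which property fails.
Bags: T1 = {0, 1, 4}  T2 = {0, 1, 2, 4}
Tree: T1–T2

No — vertex 3 appears in no bag.

A tree decomposition must satisfy three properties: every vertex lies in some bag; for every edge, both endpoints lie together in some bag; and for every vertex, the bags containing it form a connected subtree. Here vertex 3 appears in no bag, so the decomposition is invalid.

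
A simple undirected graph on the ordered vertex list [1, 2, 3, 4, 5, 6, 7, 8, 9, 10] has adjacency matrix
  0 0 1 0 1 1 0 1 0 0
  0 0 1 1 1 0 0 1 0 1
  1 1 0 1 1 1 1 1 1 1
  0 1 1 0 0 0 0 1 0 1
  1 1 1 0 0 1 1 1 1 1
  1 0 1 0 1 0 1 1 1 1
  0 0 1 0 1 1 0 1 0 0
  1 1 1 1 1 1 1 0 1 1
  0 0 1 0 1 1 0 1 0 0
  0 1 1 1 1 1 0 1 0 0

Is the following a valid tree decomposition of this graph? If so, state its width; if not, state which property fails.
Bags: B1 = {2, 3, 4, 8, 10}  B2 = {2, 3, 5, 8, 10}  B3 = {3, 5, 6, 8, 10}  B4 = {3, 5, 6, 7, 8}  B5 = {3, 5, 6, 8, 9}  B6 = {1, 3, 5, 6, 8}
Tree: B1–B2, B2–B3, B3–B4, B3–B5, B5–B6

Yes; width 4.

Every vertex of G appears in some bag (union = {1, 2, 3, 4, 5, 6, 7, 8, 9, 10}); every edge is covered by a bag; and for each vertex v the set of bags containing v is connected in the bag tree. The decomposition is therefore valid. The largest bag has 5 vertices, so the width is 4.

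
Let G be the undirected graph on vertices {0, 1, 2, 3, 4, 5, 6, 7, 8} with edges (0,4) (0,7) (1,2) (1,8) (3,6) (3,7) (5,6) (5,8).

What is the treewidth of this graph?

A width-1 tree decomposition is:
Bags: B1 = {1, 2}  B2 = {1, 8}  B3 = {5, 8}  B4 = {5, 6}  B5 = {3, 6}  B6 = {3, 7}  B7 = {0, 7}  B8 = {0, 4}
Tree: B1–B2, B2–B3, B3–B4, B4–B5, B5–B6, B6–B7, B7–B8
Each bag holds 2 vertices, so the decomposition has width 1, which upper-bounds the treewidth. G has an edge, so its treewidth is at least 1. Combining the bounds, tw(G) = 1.

1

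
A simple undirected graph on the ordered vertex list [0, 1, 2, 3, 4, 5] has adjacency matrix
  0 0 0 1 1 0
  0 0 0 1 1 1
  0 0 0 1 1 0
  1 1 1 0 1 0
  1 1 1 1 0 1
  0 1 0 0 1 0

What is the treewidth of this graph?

A width-2 tree decomposition is:
Bags: B1 = {2, 3, 4}  B2 = {1, 3, 4}  B3 = {0, 3, 4}  B4 = {1, 4, 5}
Tree: B1–B2, B1–B3, B2–B4
Every bag has size at most 3, so the width is 3 − 1 = 2 and tw(G) ≤ 2. For the lower bound, the 3 vertices {0, 3, 4} are pairwise adjacent, and any tree decomposition puts a clique entirely inside one bag — forcing width ≥ 2. Hence tw(G) = 2 exactly.

2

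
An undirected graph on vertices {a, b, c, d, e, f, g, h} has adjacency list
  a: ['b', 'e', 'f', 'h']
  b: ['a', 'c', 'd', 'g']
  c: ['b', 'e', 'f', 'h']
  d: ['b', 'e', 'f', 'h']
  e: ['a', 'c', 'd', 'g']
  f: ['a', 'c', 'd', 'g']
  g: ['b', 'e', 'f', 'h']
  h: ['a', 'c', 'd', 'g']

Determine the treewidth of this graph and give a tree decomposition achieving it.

Treewidth 4.
One such decomposition:
Bags: B1 = {b, c, e, f, h}  B2 = {a, b, e, f, h}  B3 = {b, e, f, g, h}  B4 = {b, d, e, f, h}
Tree: B1–B2, B2–B3, B3–B4

Every bag has size at most 5, so the width is 5 − 1 = 4 and tw(G) ≤ 4. For the lower bound: the 5 vertex sets {b,c}, {a,f}, {e,g}, {h}, {d} are disjoint, each induces a connected subgraph, and every pair is joined by at least one edge of G. Contracting each set to a single vertex therefore yields K_{5} as a minor, and since treewidth is minor-monotone, tw(G) ≥ tw(K_{5}) = 4. Hence tw(G) = 4 exactly.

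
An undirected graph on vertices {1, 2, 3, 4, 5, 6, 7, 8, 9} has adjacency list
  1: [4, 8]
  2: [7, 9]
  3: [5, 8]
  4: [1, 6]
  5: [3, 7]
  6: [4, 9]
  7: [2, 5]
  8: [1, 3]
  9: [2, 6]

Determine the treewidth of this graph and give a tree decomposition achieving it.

Each bag holds 3 vertices, so the decomposition has width 2, which upper-bounds the treewidth. Since 1–8–3–5–7–2–9–6–4–1 is a cycle in G, G is not acyclic. Forests are exactly the graphs of treewidth ≤ 1, so tw(G) ≥ 2. The upper and lower bounds meet at 2, so that is the treewidth.

Treewidth 2.
One optimal decomposition is:
Bags: B1 = {1, 3, 8}  B2 = {1, 3, 5}  B3 = {1, 5, 7}  B4 = {1, 2, 7}  B5 = {1, 2, 9}  B6 = {1, 6, 9}  B7 = {1, 4, 6}
Tree: B1–B2, B2–B3, B3–B4, B4–B5, B5–B6, B6–B7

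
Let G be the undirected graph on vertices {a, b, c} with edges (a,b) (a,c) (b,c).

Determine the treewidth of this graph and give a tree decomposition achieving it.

A single bag containing all 3 vertices is trivially a valid decomposition of width 2. Conversely, {a, b, c} is a clique of size 3, and the vertices of any clique must share a bag in every tree decomposition; so some bag has ≥ 3 vertices and tw(G) ≥ 2. The upper and lower bounds meet at 2, so that is the treewidth.

Treewidth 2.
One optimal decomposition is:
Bags: B1 = {a, b, c}
Tree: (single bag)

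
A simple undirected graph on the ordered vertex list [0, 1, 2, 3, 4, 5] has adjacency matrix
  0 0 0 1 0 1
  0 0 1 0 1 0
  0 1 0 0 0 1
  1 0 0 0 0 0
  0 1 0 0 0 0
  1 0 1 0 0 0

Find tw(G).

A width-1 tree decomposition is:
Bags: B1 = {2, 5}  B2 = {1, 2}  B3 = {1, 4}  B4 = {0, 5}  B5 = {0, 3}
Tree: B1–B2, B2–B3, B1–B4, B4–B5
Each bag holds 2 vertices, so the decomposition has width 1, which upper-bounds the treewidth. Since G has at least one edge (e.g. 2–5), it is not an edgeless graph, so tw(G) ≥ 1. Therefore the treewidth is 1.

1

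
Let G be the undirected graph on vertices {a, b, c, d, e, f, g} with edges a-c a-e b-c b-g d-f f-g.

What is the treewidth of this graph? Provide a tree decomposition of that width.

Each bag holds 2 vertices, so the decomposition has width 1, which upper-bounds the treewidth. G has an edge, so its treewidth is at least 1. Hence tw(G) = 1 exactly.

Treewidth 1.
One such decomposition:
Bags: B1 = {d, f}  B2 = {f, g}  B3 = {b, g}  B4 = {b, c}  B5 = {a, c}  B6 = {a, e}
Tree: B1–B2, B2–B3, B3–B4, B4–B5, B5–B6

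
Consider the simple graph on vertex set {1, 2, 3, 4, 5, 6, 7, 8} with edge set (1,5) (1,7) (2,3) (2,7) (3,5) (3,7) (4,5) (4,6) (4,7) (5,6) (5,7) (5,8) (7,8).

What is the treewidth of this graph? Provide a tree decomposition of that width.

Every bag has size at most 3, so the width is 3 − 1 = 2 and tw(G) ≤ 2. Conversely, {2, 3, 7} is a clique of size 3, and the vertices of any clique must share a bag in every tree decomposition; so some bag has ≥ 3 vertices and tw(G) ≥ 2. The upper and lower bounds meet at 2, so that is the treewidth.

Treewidth 2.
One such decomposition:
Bags: B1 = {4, 5, 7}  B2 = {5, 7, 8}  B3 = {3, 5, 7}  B4 = {4, 5, 6}  B5 = {1, 5, 7}  B6 = {2, 3, 7}
Tree: B1–B2, B1–B3, B1–B4, B1–B5, B3–B6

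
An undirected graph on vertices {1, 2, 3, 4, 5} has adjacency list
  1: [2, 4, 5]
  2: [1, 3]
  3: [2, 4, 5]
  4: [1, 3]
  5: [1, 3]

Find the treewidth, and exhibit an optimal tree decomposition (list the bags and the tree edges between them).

Treewidth 2.
One optimal decomposition is:
Bags: B1 = {1, 2, 3}  B2 = {1, 3, 4}  B3 = {1, 3, 5}
Tree: B1–B2, B2–B3

The largest bag has 3 vertices, giving width 2; this decomposition certifies tw(G) ≤ 2. For the lower bound, G contains the cycle 2–3–4–1–2, so G is not a forest; only forests have treewidth ≤ 1, hence tw(G) ≥ 2. Hence tw(G) = 2 exactly.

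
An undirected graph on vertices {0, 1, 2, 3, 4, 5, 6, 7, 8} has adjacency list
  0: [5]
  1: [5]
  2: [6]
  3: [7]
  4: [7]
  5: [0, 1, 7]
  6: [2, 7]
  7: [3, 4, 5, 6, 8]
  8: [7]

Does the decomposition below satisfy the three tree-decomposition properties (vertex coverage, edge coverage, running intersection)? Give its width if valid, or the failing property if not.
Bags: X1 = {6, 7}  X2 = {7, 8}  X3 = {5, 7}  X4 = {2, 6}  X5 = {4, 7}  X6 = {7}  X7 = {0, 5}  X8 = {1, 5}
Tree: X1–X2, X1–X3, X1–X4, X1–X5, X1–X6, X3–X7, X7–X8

A tree decomposition must satisfy three properties: every vertex lies in some bag; for every edge, both endpoints lie together in some bag; and for every vertex, the bags containing it form a connected subtree. Here vertex 3 appears in no bag, so the decomposition is invalid.

No — vertex 3 appears in no bag.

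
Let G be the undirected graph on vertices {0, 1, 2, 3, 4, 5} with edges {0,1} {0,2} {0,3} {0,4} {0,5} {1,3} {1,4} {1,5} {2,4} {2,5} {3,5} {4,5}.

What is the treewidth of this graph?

3

A width-3 tree decomposition is:
Bags: B1 = {0, 2, 4, 5}  B2 = {0, 1, 4, 5}  B3 = {0, 1, 3, 5}
Tree: B1–B2, B2–B3
Each bag holds 4 vertices, so the decomposition has width 3, which upper-bounds the treewidth. Conversely, {0, 1, 3, 5} is a clique of size 4, and the vertices of any clique must share a bag in every tree decomposition; so some bag has ≥ 4 vertices and tw(G) ≥ 3. Combining the bounds, tw(G) = 3.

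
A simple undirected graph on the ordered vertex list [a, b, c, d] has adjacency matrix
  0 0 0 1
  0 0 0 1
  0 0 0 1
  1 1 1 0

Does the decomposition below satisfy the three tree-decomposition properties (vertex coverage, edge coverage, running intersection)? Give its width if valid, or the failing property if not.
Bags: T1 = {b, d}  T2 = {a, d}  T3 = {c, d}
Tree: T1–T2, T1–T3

Yes; width 1.

Vertex coverage: the bags together contain {a, b, c, d}, the full vertex set. Edge coverage: each edge of G has both endpoints in at least one bag. Running intersection: for every vertex, the bags containing it form a connected subtree. All three properties hold, so this is a valid tree decomposition of width max|bag| − 1 = 1, and hence tw(G) ≤ 1.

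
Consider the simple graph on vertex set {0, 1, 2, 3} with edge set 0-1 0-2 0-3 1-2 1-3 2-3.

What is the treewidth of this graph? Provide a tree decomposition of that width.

A single bag containing all 4 vertices is trivially a valid decomposition of width 3. On the other hand G contains the 4-clique {0, 1, 2, 3}. A clique must lie in a single bag of any decomposition, so no decomposition can have width below 3. Combining the bounds, tw(G) = 3.

Treewidth 3.
Bags: B1 = {0, 1, 2, 3}
Tree: (single bag)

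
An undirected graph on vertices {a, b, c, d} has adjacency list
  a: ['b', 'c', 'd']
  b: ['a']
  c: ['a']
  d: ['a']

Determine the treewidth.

1

A width-1 tree decomposition is:
Bags: B1 = {a, b}  B2 = {a, c}  B3 = {a, d}
Tree: B1–B2, B2–B3
The largest bag has 2 vertices, giving width 1; this decomposition certifies tw(G) ≤ 1. Since G has at least one edge (e.g. b–a), it is not an edgeless graph, so tw(G) ≥ 1. Combining the bounds, tw(G) = 1.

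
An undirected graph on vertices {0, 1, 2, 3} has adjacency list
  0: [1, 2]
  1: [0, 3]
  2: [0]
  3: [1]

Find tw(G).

1

A width-1 tree decomposition is:
Bags: B1 = {0, 2}  B2 = {0, 1}  B3 = {1, 3}
Tree: B1–B2, B2–B3
The largest bag has 2 vertices, giving width 1; this decomposition certifies tw(G) ≤ 1. G has an edge, so its treewidth is at least 1. The upper and lower bounds meet at 1, so that is the treewidth.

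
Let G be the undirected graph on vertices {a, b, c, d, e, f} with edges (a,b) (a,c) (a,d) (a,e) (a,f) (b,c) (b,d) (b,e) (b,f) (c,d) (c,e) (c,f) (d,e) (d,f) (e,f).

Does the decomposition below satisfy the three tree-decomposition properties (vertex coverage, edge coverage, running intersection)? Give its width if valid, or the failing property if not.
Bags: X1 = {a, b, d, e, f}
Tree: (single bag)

A tree decomposition must satisfy three properties: every vertex lies in some bag; for every edge, both endpoints lie together in some bag; and for every vertex, the bags containing it form a connected subtree. Here vertex c appears in no bag, so the decomposition is invalid.

No — vertex c appears in no bag.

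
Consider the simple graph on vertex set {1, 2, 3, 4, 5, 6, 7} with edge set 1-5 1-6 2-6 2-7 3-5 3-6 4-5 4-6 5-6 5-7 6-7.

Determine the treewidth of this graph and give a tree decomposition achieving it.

Treewidth 2.
Bags: B1 = {3, 5, 6}  B2 = {1, 5, 6}  B3 = {5, 6, 7}  B4 = {2, 6, 7}  B5 = {4, 5, 6}
Tree: B1–B2, B1–B3, B3–B4, B2–B5

Each bag holds 3 vertices, so the decomposition has width 2, which upper-bounds the treewidth. On the other hand G contains the 3-clique {2, 6, 7}. A clique must lie in a single bag of any decomposition, so no decomposition can have width below 2. The upper and lower bounds meet at 2, so that is the treewidth.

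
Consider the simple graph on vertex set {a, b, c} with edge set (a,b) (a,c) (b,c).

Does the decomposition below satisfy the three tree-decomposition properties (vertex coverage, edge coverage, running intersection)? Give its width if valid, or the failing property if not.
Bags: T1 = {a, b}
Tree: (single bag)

No — vertex c appears in no bag.

A tree decomposition must satisfy three properties: every vertex lies in some bag; for every edge, both endpoints lie together in some bag; and for every vertex, the bags containing it form a connected subtree. Here vertex c appears in no bag, so the decomposition is invalid.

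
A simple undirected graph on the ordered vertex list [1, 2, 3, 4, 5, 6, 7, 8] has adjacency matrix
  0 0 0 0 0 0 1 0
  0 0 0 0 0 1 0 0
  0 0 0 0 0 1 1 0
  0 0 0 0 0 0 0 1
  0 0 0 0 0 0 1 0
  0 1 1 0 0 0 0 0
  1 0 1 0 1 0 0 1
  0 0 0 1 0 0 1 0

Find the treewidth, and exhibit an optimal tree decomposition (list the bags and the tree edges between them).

Treewidth 1.
One optimal decomposition is:
Bags: B1 = {3, 7}  B2 = {7, 8}  B3 = {5, 7}  B4 = {3, 6}  B5 = {4, 8}  B6 = {1, 7}  B7 = {2, 6}
Tree: B1–B2, B1–B3, B1–B4, B2–B5, B1–B6, B4–B7

The largest bag has 2 vertices, giving width 1; this decomposition certifies tw(G) ≤ 1. G has an edge, so its treewidth is at least 1. Combining the bounds, tw(G) = 1.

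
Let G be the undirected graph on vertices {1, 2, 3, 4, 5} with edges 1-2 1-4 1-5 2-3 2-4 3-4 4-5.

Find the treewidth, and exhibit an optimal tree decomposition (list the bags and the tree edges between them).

Treewidth 2.
Bags: B1 = {1, 4, 5}  B2 = {1, 2, 4}  B3 = {2, 3, 4}
Tree: B1–B2, B2–B3

The largest bag has 3 vertices, giving width 2; this decomposition certifies tw(G) ≤ 2. Conversely, {1, 2, 4} is a clique of size 3, and the vertices of any clique must share a bag in every tree decomposition; so some bag has ≥ 3 vertices and tw(G) ≥ 2. Combining the bounds, tw(G) = 2.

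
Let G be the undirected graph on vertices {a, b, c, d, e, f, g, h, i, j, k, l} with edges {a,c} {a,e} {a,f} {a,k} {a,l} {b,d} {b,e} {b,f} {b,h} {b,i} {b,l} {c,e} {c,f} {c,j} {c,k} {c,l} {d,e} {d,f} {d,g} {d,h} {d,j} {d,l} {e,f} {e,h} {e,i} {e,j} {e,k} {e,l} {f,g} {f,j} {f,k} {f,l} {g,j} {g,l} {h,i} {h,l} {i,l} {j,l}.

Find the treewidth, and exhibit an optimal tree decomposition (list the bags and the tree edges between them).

Each bag holds 5 vertices, so the decomposition has width 4, which upper-bounds the treewidth. On the other hand G contains the 5-clique {d, f, g, j, l}. A clique must lie in a single bag of any decomposition, so no decomposition can have width below 4. Combining the bounds, tw(G) = 4.

Treewidth 4.
One optimal decomposition is:
Bags: B1 = {d, e, f, j, l}  B2 = {b, d, e, f, l}  B3 = {c, e, f, j, l}  B4 = {b, d, e, h, l}  B5 = {a, c, e, f, l}  B6 = {b, e, h, i, l}  B7 = {a, c, e, f, k}  B8 = {d, f, g, j, l}
Tree: B1–B2, B1–B3, B2–B4, B3–B5, B4–B6, B5–B7, B1–B8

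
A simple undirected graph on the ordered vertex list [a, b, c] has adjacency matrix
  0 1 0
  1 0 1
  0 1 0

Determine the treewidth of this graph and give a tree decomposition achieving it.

Treewidth 1.
Bags: B1 = {b, c}  B2 = {a, b}
Tree: B1–B2

The largest bag has 2 vertices, giving width 1; this decomposition certifies tw(G) ≤ 1. Since G has at least one edge (e.g. c–b), it is not an edgeless graph, so tw(G) ≥ 1. The upper and lower bounds meet at 1, so that is the treewidth.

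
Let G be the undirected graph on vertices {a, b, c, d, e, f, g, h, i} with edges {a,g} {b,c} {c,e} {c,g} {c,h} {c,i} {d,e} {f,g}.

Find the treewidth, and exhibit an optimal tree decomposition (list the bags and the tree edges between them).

Treewidth 1.
Bags: B1 = {f, g}  B2 = {c, g}  B3 = {a, g}  B4 = {c, h}  B5 = {c, i}  B6 = {b, c}  B7 = {c, e}  B8 = {d, e}
Tree: B1–B2, B2–B3, B2–B4, B4–B5, B5–B6, B6–B7, B7–B8

The largest bag has 2 vertices, giving width 1; this decomposition certifies tw(G) ≤ 1. Since G has at least one edge (e.g. g–f), it is not an edgeless graph, so tw(G) ≥ 1. Hence tw(G) = 1 exactly.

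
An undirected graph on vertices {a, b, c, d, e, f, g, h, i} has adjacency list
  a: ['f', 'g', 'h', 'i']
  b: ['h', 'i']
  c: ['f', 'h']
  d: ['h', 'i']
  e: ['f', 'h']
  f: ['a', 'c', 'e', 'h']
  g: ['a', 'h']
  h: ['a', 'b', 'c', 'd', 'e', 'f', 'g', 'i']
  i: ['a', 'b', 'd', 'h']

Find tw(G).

A width-2 tree decomposition is:
Bags: B1 = {a, f, h}  B2 = {c, f, h}  B3 = {a, h, i}  B4 = {e, f, h}  B5 = {b, h, i}  B6 = {a, g, h}  B7 = {d, h, i}
Tree: B1–B2, B1–B3, B2–B4, B3–B5, B3–B6, B3–B7
Every bag has size at most 3, so the width is 3 − 1 = 2 and tw(G) ≤ 2. For the lower bound, the 3 vertices {d, h, i} are pairwise adjacent, and any tree decomposition puts a clique entirely inside one bag — forcing width ≥ 2. Therefore the treewidth is 2.

2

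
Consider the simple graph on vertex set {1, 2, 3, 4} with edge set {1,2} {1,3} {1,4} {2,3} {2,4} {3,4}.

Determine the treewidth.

A width-3 tree decomposition is:
Bags: B1 = {1, 2, 3, 4}
Tree: (single bag)
With just one bag of size 4, the width is 4 − 1 = 3, so tw(G) ≤ 3. Conversely, {1, 2, 3, 4} is a clique of size 4, and the vertices of any clique must share a bag in every tree decomposition; so some bag has ≥ 4 vertices and tw(G) ≥ 3. Hence tw(G) = 3 exactly.

3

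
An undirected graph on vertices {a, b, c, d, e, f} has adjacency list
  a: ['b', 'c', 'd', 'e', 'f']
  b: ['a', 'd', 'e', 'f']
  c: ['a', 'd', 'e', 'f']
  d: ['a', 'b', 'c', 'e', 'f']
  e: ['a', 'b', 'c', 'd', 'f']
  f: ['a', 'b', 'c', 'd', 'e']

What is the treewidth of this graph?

A width-4 tree decomposition is:
Bags: B1 = {a, b, d, e, f}  B2 = {a, c, d, e, f}
Tree: B1–B2
The largest bag has 5 vertices, giving width 4; this decomposition certifies tw(G) ≤ 4. For the lower bound, the 5 vertices {a, c, d, e, f} are pairwise adjacent, and any tree decomposition puts a clique entirely inside one bag — forcing width ≥ 4. The upper and lower bounds meet at 4, so that is the treewidth.

4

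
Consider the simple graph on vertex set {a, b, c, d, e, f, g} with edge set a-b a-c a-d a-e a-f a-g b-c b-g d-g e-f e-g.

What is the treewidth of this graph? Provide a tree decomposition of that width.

Treewidth 2.
One such decomposition:
Bags: B1 = {a, b, g}  B2 = {a, b, c}  B3 = {a, e, g}  B4 = {a, e, f}  B5 = {a, d, g}
Tree: B1–B2, B1–B3, B3–B4, B3–B5

Every bag has size at most 3, so the width is 3 − 1 = 2 and tw(G) ≤ 2. Conversely, {a, d, g} is a clique of size 3, and the vertices of any clique must share a bag in every tree decomposition; so some bag has ≥ 3 vertices and tw(G) ≥ 2. Hence tw(G) = 2 exactly.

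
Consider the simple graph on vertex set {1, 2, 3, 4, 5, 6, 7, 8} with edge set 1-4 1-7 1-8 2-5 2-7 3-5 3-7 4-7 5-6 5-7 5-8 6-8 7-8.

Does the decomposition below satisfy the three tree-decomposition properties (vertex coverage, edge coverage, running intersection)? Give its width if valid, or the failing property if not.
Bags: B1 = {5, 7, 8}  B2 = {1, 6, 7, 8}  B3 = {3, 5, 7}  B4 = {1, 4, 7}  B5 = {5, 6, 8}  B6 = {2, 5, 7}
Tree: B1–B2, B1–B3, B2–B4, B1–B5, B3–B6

A tree decomposition must satisfy three properties: every vertex lies in some bag; for every edge, both endpoints lie together in some bag; and for every vertex, the bags containing it form a connected subtree. Here bags containing vertex 6 are not connected in the tree, so the decomposition is invalid.

No — bags containing vertex 6 are not connected in the tree.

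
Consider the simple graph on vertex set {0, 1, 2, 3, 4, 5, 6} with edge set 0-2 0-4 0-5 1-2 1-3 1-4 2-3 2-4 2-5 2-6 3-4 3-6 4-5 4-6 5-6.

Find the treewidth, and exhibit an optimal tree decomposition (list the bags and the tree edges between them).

Treewidth 3.
Bags: B1 = {2, 4, 5, 6}  B2 = {2, 3, 4, 6}  B3 = {0, 2, 4, 5}  B4 = {1, 2, 3, 4}
Tree: B1–B2, B1–B3, B2–B4

The largest bag has 4 vertices, giving width 3; this decomposition certifies tw(G) ≤ 3. For the lower bound, the 4 vertices {0, 2, 4, 5} are pairwise adjacent, and any tree decomposition puts a clique entirely inside one bag — forcing width ≥ 3. Combining the bounds, tw(G) = 3.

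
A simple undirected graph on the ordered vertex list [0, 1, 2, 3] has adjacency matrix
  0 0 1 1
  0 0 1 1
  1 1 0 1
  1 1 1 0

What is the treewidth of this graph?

A width-2 tree decomposition is:
Bags: B1 = {1, 2, 3}  B2 = {0, 2, 3}
Tree: B1–B2
Each bag holds 3 vertices, so the decomposition has width 2, which upper-bounds the treewidth. Conversely, {0, 2, 3} is a clique of size 3, and the vertices of any clique must share a bag in every tree decomposition; so some bag has ≥ 3 vertices and tw(G) ≥ 2. Therefore the treewidth is 2.

2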